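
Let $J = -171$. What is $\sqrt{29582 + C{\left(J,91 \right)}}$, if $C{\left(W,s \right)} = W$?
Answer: $\sqrt{29411} \approx 171.5$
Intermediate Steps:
$\sqrt{29582 + C{\left(J,91 \right)}} = \sqrt{29582 - 171} = \sqrt{29411}$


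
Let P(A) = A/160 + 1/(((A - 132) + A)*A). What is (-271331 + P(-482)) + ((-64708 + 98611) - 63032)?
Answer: -198407745673/660340 ≈ -3.0046e+5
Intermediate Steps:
P(A) = A/160 + 1/(A*(-132 + 2*A)) (P(A) = A*(1/160) + 1/(((-132 + A) + A)*A) = A/160 + 1/((-132 + 2*A)*A) = A/160 + 1/(A*(-132 + 2*A)))
(-271331 + P(-482)) + ((-64708 + 98611) - 63032) = (-271331 + (1/160)*(80 + (-482)³ - 66*(-482)²)/(-482*(-66 - 482))) + ((-64708 + 98611) - 63032) = (-271331 + (1/160)*(-1/482)*(80 - 111980168 - 66*232324)/(-548)) + (33903 - 63032) = (-271331 + (1/160)*(-1/482)*(-1/548)*(80 - 111980168 - 15333384)) - 29129 = (-271331 + (1/160)*(-1/482)*(-1/548)*(-127313472)) - 29129 = (-271331 - 1989273/660340) - 29129 = -179172701813/660340 - 29129 = -198407745673/660340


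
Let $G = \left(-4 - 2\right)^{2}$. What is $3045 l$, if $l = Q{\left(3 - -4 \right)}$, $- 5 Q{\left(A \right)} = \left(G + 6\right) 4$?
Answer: $-102312$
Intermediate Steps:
$G = 36$ ($G = \left(-6\right)^{2} = 36$)
$Q{\left(A \right)} = - \frac{168}{5}$ ($Q{\left(A \right)} = - \frac{\left(36 + 6\right) 4}{5} = - \frac{42 \cdot 4}{5} = \left(- \frac{1}{5}\right) 168 = - \frac{168}{5}$)
$l = - \frac{168}{5} \approx -33.6$
$3045 l = 3045 \left(- \frac{168}{5}\right) = -102312$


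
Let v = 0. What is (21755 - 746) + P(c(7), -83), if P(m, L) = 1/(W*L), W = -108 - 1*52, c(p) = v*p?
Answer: 278999521/13280 ≈ 21009.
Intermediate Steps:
c(p) = 0 (c(p) = 0*p = 0)
W = -160 (W = -108 - 52 = -160)
P(m, L) = -1/(160*L) (P(m, L) = 1/(-160*L) = -1/(160*L))
(21755 - 746) + P(c(7), -83) = (21755 - 746) - 1/160/(-83) = 21009 - 1/160*(-1/83) = 21009 + 1/13280 = 278999521/13280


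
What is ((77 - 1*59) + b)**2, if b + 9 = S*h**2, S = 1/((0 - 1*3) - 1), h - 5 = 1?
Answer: 0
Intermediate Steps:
h = 6 (h = 5 + 1 = 6)
S = -1/4 (S = 1/((0 - 3) - 1) = 1/(-3 - 1) = 1/(-4) = -1/4 ≈ -0.25000)
b = -18 (b = -9 - 1/4*6**2 = -9 - 1/4*36 = -9 - 9 = -18)
((77 - 1*59) + b)**2 = ((77 - 1*59) - 18)**2 = ((77 - 59) - 18)**2 = (18 - 18)**2 = 0**2 = 0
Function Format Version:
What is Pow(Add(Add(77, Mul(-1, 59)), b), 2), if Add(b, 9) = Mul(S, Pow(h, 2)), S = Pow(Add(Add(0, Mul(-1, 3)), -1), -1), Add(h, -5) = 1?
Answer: 0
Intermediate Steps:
h = 6 (h = Add(5, 1) = 6)
S = Rational(-1, 4) (S = Pow(Add(Add(0, -3), -1), -1) = Pow(Add(-3, -1), -1) = Pow(-4, -1) = Rational(-1, 4) ≈ -0.25000)
b = -18 (b = Add(-9, Mul(Rational(-1, 4), Pow(6, 2))) = Add(-9, Mul(Rational(-1, 4), 36)) = Add(-9, -9) = -18)
Pow(Add(Add(77, Mul(-1, 59)), b), 2) = Pow(Add(Add(77, Mul(-1, 59)), -18), 2) = Pow(Add(Add(77, -59), -18), 2) = Pow(Add(18, -18), 2) = Pow(0, 2) = 0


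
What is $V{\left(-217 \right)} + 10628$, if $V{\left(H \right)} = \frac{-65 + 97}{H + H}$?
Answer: $\frac{2306260}{217} \approx 10628.0$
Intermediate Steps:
$V{\left(H \right)} = \frac{16}{H}$ ($V{\left(H \right)} = \frac{32}{2 H} = 32 \frac{1}{2 H} = \frac{16}{H}$)
$V{\left(-217 \right)} + 10628 = \frac{16}{-217} + 10628 = 16 \left(- \frac{1}{217}\right) + 10628 = - \frac{16}{217} + 10628 = \frac{2306260}{217}$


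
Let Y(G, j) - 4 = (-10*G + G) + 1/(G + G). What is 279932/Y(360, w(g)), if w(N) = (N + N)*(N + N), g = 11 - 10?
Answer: -201551040/2329919 ≈ -86.506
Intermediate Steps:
g = 1
w(N) = 4*N² (w(N) = (2*N)*(2*N) = 4*N²)
Y(G, j) = 4 + 1/(2*G) - 9*G (Y(G, j) = 4 + ((-10*G + G) + 1/(G + G)) = 4 + (-9*G + 1/(2*G)) = 4 + (1/(2*G) - 9*G) = 4 + 1/(2*G) - 9*G)
279932/Y(360, w(g)) = 279932/(4 + (½)/360 - 9*360) = 279932/(4 + (½)*(1/360) - 3240) = 279932/(4 + 1/720 - 3240) = 279932/(-2329919/720) = 279932*(-720/2329919) = -201551040/2329919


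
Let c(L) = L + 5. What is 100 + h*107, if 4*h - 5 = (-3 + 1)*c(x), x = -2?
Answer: 293/4 ≈ 73.250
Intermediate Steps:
c(L) = 5 + L
h = -¼ (h = 5/4 + ((-3 + 1)*(5 - 2))/4 = 5/4 + (-2*3)/4 = 5/4 + (¼)*(-6) = 5/4 - 3/2 = -¼ ≈ -0.25000)
100 + h*107 = 100 - ¼*107 = 100 - 107/4 = 293/4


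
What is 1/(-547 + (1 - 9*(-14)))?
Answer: -1/420 ≈ -0.0023810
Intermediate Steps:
1/(-547 + (1 - 9*(-14))) = 1/(-547 + (1 + 126)) = 1/(-547 + 127) = 1/(-420) = -1/420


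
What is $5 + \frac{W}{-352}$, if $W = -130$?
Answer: $\frac{945}{176} \approx 5.3693$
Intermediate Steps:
$5 + \frac{W}{-352} = 5 - \frac{130}{-352} = 5 - - \frac{65}{176} = 5 + \frac{65}{176} = \frac{945}{176}$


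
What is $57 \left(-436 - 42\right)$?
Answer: $-27246$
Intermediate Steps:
$57 \left(-436 - 42\right) = 57 \left(-478\right) = -27246$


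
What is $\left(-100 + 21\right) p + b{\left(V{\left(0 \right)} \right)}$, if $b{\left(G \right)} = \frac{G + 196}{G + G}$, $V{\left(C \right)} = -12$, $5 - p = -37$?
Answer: $- \frac{9977}{3} \approx -3325.7$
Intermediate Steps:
$p = 42$ ($p = 5 - -37 = 5 + 37 = 42$)
$b{\left(G \right)} = \frac{196 + G}{2 G}$
$\left(-100 + 21\right) p + b{\left(V{\left(0 \right)} \right)} = \left(-100 + 21\right) 42 + \frac{196 - 12}{2 \left(-12\right)} = \left(-79\right) 42 + \frac{1}{2} \left(- \frac{1}{12}\right) 184 = -3318 - \frac{23}{3} = - \frac{9977}{3}$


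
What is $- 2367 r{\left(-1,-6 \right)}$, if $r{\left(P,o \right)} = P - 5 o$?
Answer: $-68643$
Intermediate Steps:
$- 2367 r{\left(-1,-6 \right)} = - 2367 \left(-1 - -30\right) = - 2367 \left(-1 + 30\right) = \left(-2367\right) 29 = -68643$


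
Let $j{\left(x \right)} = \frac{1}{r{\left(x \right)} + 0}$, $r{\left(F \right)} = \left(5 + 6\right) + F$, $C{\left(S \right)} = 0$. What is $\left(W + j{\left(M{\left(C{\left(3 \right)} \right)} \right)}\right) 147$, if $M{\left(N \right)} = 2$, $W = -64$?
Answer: $- \frac{122157}{13} \approx -9396.7$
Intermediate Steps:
$r{\left(F \right)} = 11 + F$
$j{\left(x \right)} = \frac{1}{11 + x}$ ($j{\left(x \right)} = \frac{1}{\left(11 + x\right) + 0} = \frac{1}{11 + x}$)
$\left(W + j{\left(M{\left(C{\left(3 \right)} \right)} \right)}\right) 147 = \left(-64 + \frac{1}{11 + 2}\right) 147 = \left(-64 + \frac{1}{13}\right) 147 = \left(- \frac{831}{13}\right) 147 = - \frac{122157}{13}$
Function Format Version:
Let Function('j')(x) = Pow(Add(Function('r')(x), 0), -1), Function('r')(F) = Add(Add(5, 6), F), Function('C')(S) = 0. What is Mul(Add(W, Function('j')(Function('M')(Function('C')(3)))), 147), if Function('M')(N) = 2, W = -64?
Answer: Rational(-122157, 13) ≈ -9396.7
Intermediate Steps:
Function('r')(F) = Add(11, F)
Function('j')(x) = Pow(Add(11, x), -1) (Function('j')(x) = Pow(Add(Add(11, x), 0), -1) = Pow(Add(11, x), -1))
Mul(Add(W, Function('j')(Function('M')(Function('C')(3)))), 147) = Mul(Add(-64, Pow(Add(11, 2), -1)), 147) = Mul(Add(-64, Pow(13, -1)), 147) = Mul(Add(-64, Rational(1, 13)), 147) = Mul(Rational(-831, 13), 147) = Rational(-122157, 13)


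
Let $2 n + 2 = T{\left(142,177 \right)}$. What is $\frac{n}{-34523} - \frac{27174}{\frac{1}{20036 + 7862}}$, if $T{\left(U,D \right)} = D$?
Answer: $- \frac{52343789999767}{69046} \approx -7.581 \cdot 10^{8}$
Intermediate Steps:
$n = \frac{175}{2}$ ($n = -1 + \frac{1}{2} \cdot 177 = -1 + \frac{177}{2} = \frac{175}{2} \approx 87.5$)
$\frac{n}{-34523} - \frac{27174}{\frac{1}{20036 + 7862}} = \frac{175}{2 \left(-34523\right)} - \frac{27174}{\frac{1}{20036 + 7862}} = \frac{175}{2} \left(- \frac{1}{34523}\right) - \frac{27174}{\frac{1}{27898}} = - \frac{175}{69046} - 27174 \frac{1}{\frac{1}{27898}} = - \frac{175}{69046} - 758100252 = - \frac{52343789999767}{69046}$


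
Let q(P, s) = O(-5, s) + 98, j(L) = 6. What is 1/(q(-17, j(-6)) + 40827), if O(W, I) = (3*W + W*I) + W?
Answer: 1/40875 ≈ 2.4465e-5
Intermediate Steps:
O(W, I) = 4*W + I*W (O(W, I) = (3*W + I*W) + W = 4*W + I*W)
q(P, s) = 78 - 5*s (q(P, s) = -5*(4 + s) + 98 = (-20 - 5*s) + 98 = 78 - 5*s)
1/(q(-17, j(-6)) + 40827) = 1/((78 - 5*6) + 40827) = 1/((78 - 30) + 40827) = 1/(48 + 40827) = 1/40875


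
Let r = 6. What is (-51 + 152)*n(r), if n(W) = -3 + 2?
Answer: -101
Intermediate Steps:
n(W) = -1
(-51 + 152)*n(r) = (-51 + 152)*(-1) = 101*(-1) = -101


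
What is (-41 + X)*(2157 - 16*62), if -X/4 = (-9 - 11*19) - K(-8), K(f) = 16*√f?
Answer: 968115 + 149120*I*√2 ≈ 9.6812e+5 + 2.1089e+5*I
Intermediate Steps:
X = 872 + 128*I*√2 (X = -4*((-9 - 11*19) - 16*√(-8)) = -4*((-9 - 209) - 16*2*I*√2) = -4*(-218 - 32*I*√2) = 872 + 128*I*√2 ≈ 872.0 + 181.02*I)
(-41 + X)*(2157 - 16*62) = (-41 + (872 + 128*I*√2))*(2157 - 16*62) = (831 + 128*I*√2)*(2157 - 992) = (831 + 128*I*√2)*1165 = 968115 + 149120*I*√2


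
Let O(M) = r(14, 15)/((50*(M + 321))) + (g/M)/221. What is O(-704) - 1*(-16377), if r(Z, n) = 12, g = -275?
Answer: 2217917612111/135428800 ≈ 16377.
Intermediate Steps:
O(M) = 12/(16050 + 50*M) - 275/(221*M) (O(M) = 12/((50*(M + 321))) - 275/M/221 = 12/((50*(321 + M))) - 275/M*(1/221) = 12/(16050 + 50*M) - 275/(221*M))
O(-704) - 1*(-16377) = (1/5525)*(-2206875 - 5549*(-704))/(-704*(321 - 704)) - 1*(-16377) = (1/5525)*(-1/704)*(-2206875 + 3906496)/(-383) + 16377 = (1/5525)*(-1/704)*(-1/383)*1699621 + 16377 = 154511/135428800 + 16377 = 2217917612111/135428800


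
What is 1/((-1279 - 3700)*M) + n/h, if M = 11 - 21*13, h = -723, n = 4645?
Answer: -6059392487/943152054 ≈ -6.4246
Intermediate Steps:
M = -262 (M = 11 - 273 = -262)
1/((-1279 - 3700)*M) + n/h = 1/(-1279 - 3700*(-262)) + 4645/(-723) = -1/262/(-4979) + 4645*(-1/723) = -1/4979*(-1/262) - 4645/723 = 1/1304498 - 4645/723 = -6059392487/943152054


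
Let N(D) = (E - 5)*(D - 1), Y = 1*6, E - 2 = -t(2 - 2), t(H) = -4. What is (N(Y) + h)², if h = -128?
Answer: 15129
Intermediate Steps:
E = 6 (E = 2 - 1*(-4) = 2 + 4 = 6)
Y = 6
N(D) = -1 + D (N(D) = (6 - 5)*(D - 1) = 1*(-1 + D) = -1 + D)
(N(Y) + h)² = ((-1 + 6) - 128)² = (5 - 128)² = (-123)² = 15129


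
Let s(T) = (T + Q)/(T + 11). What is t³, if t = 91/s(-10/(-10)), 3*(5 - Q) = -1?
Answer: 35158608576/6859 ≈ 5.1259e+6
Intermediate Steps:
Q = 16/3 (Q = 5 - ⅓*(-1) = 5 + ⅓ = 16/3 ≈ 5.3333)
s(T) = (16/3 + T)/(11 + T) (s(T) = (T + 16/3)/(T + 11) = (16/3 + T)/(11 + T))
t = 3276/19 (t = 91/(((16/3 - 10/(-10))/(11 - 10/(-10)))) = 91/(((16/3 - 10*(-⅒))/(11 - 10*(-⅒)))) = 91/(((16/3 + 1)/(11 + 1))) = 91/(((19/3)/12)) = 91/(((1/12)*(19/3))) = 91/(19/36) = 91*(36/19) = 3276/19 ≈ 172.42)
t³ = (3276/19)³ = 35158608576/6859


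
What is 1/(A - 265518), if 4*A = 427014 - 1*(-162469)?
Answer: -4/472589 ≈ -8.4640e-6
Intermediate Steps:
A = 589483/4 (A = (427014 - 1*(-162469))/4 = (427014 + 162469)/4 = (1/4)*589483 = 589483/4 ≈ 1.4737e+5)
1/(A - 265518) = 1/(589483/4 - 265518) = 1/(-472589/4) = -4/472589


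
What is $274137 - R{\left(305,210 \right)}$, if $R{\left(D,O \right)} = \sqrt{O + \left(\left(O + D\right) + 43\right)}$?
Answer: $274137 - 16 \sqrt{3} \approx 2.7411 \cdot 10^{5}$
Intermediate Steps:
$R{\left(D,O \right)} = \sqrt{43 + D + 2 O}$ ($R{\left(D,O \right)} = \sqrt{O + \left(\left(D + O\right) + 43\right)} = \sqrt{O + \left(43 + D + O\right)} = \sqrt{43 + D + 2 O}$)
$274137 - R{\left(305,210 \right)} = 274137 - \sqrt{43 + 305 + 2 \cdot 210} = 274137 - \sqrt{43 + 305 + 420} = 274137 - \sqrt{768} = 274137 - 16 \sqrt{3}$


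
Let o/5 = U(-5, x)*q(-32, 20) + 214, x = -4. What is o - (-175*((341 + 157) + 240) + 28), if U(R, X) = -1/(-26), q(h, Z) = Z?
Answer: 1692546/13 ≈ 1.3020e+5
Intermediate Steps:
U(R, X) = 1/26 (U(R, X) = -1*(-1/26) = 1/26)
o = 13960/13 (o = 5*((1/26)*20 + 214) = 5*(10/13 + 214) = 5*(2792/13) = 13960/13 ≈ 1073.8)
o - (-175*((341 + 157) + 240) + 28) = 13960/13 - (-175*((341 + 157) + 240) + 28) = 13960/13 - (-175*(498 + 240) + 28) = 13960/13 - (-175*738 + 28) = 13960/13 - (-129150 + 28) = 13960/13 - 1*(-129122) = 13960/13 + 129122 = 1692546/13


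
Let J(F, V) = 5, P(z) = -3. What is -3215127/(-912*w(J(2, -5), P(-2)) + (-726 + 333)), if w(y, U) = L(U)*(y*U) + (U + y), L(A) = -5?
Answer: 1071709/23539 ≈ 45.529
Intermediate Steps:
w(y, U) = U + y - 5*U*y (w(y, U) = -5*y*U + (U + y) = -5*U*y + (U + y) = U + y - 5*U*y)
-3215127/(-912*w(J(2, -5), P(-2)) + (-726 + 333)) = -3215127/(-912*(-3 + 5 - 5*(-3)*5) + (-726 + 333)) = -3215127/(-912*(-3 + 5 + 75) - 393) = -3215127/(-912*77 - 393) = -3215127/(-70224 - 393) = -3215127/(-70617) = -3215127*(-1/70617) = 1071709/23539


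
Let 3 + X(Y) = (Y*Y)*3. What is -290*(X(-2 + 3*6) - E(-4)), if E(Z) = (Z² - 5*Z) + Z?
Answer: -212570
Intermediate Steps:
X(Y) = -3 + 3*Y² (X(Y) = -3 + (Y*Y)*3 = -3 + Y²*3 = -3 + 3*Y²)
E(Z) = Z² - 4*Z
-290*(X(-2 + 3*6) - E(-4)) = -290*((-3 + 3*(-2 + 3*6)²) - (-4)*(-4 - 4)) = -290*((-3 + 3*(-2 + 18)²) - (-4)*(-8)) = -290*((-3 + 3*16²) - 1*32) = -290*((-3 + 3*256) - 32) = -290*((-3 + 768) - 32) = -290*(765 - 32) = -290*733 = -212570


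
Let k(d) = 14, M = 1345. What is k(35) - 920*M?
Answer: -1237386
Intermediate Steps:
k(35) - 920*M = 14 - 920*1345 = 14 - 1237400 = -1237386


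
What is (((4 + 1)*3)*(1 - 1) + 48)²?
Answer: 2304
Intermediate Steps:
(((4 + 1)*3)*(1 - 1) + 48)² = ((5*3)*0 + 48)² = (15*0 + 48)² = (0 + 48)² = 48² = 2304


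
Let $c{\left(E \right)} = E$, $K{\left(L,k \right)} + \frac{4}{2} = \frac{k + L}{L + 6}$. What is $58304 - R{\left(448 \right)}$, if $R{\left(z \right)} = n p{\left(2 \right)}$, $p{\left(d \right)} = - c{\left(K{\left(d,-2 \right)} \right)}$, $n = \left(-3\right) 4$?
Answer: $58328$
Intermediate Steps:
$n = -12$
$K{\left(L,k \right)} = -2 + \frac{L + k}{6 + L}$ ($K{\left(L,k \right)} = -2 + \frac{k + L}{L + 6} = -2 + \frac{L + k}{6 + L}$)
$p{\left(d \right)} = - \frac{-14 - d}{6 + d}$ ($p{\left(d \right)} = - \frac{-12 - 2 - d}{6 + d} = - \frac{-14 - d}{6 + d}$)
$R{\left(z \right)} = -24$ ($R{\left(z \right)} = - 12 \frac{14 + 2}{6 + 2} = - 12 \cdot \frac{1}{8} \cdot 16 = \left(-12\right) 2 = -24$)
$58304 - R{\left(448 \right)} = 58304 - -24 = 58304 + 24 = 58328$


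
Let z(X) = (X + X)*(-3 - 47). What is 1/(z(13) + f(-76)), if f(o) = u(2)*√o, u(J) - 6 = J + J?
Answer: -13/16976 - I*√19/84880 ≈ -0.00076579 - 5.1354e-5*I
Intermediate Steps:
u(J) = 6 + 2*J (u(J) = 6 + (J + J) = 6 + 2*J)
z(X) = -100*X (z(X) = (2*X)*(-50) = -100*X)
f(o) = 10*√o (f(o) = (6 + 2*2)*√o = (6 + 4)*√o = 10*√o)
1/(z(13) + f(-76)) = 1/(-100*13 + 10*√(-76)) = 1/(-1300 + 10*(2*I*√19)) = 1/(-1300 + 20*I*√19)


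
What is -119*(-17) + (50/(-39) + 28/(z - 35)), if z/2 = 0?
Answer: 394079/195 ≈ 2020.9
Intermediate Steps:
z = 0 (z = 2*0 = 0)
-119*(-17) + (50/(-39) + 28/(z - 35)) = -119*(-17) + (50/(-39) + 28/(0 - 35)) = 2023 + (50*(-1/39) + 28/(-35)) = 2023 + (-50/39 + 28*(-1/35)) = 2023 + (-50/39 - ⅘) = 2023 - 406/195 = 394079/195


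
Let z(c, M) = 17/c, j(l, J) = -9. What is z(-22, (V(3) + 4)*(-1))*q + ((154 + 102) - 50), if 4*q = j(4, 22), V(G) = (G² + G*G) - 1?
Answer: 18281/88 ≈ 207.74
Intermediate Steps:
V(G) = -1 + 2*G² (V(G) = (G² + G²) - 1 = 2*G² - 1 = -1 + 2*G²)
q = -9/4 (q = (¼)*(-9) = -9/4 ≈ -2.2500)
z(-22, (V(3) + 4)*(-1))*q + ((154 + 102) - 50) = (17/(-22))*(-9/4) + ((154 + 102) - 50) = (17*(-1/22))*(-9/4) + (256 - 50) = -17/22*(-9/4) + 206 = 153/88 + 206 = 18281/88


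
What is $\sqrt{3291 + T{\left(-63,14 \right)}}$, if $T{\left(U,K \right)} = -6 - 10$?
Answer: $5 \sqrt{131} \approx 57.228$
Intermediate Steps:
$T{\left(U,K \right)} = -16$
$\sqrt{3291 + T{\left(-63,14 \right)}} = \sqrt{3291 - 16} = \sqrt{3275} = 5 \sqrt{131}$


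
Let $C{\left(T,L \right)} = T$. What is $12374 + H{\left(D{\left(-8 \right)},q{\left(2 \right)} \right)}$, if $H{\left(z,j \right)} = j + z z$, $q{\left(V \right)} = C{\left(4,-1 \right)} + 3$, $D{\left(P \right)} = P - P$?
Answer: $12381$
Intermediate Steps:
$D{\left(P \right)} = 0$
$q{\left(V \right)} = 7$ ($q{\left(V \right)} = 4 + 3 = 7$)
$H{\left(z,j \right)} = j + z^{2}$
$12374 + H{\left(D{\left(-8 \right)},q{\left(2 \right)} \right)} = 12374 + \left(7 + 0^{2}\right) = 12374 + \left(7 + 0\right) = 12374 + 7 = 12381$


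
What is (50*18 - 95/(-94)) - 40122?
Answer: -3686773/94 ≈ -39221.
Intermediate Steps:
(50*18 - 95/(-94)) - 40122 = (900 - 95*(-1/94)) - 40122 = (900 + 95/94) - 40122 = 84695/94 - 40122 = -3686773/94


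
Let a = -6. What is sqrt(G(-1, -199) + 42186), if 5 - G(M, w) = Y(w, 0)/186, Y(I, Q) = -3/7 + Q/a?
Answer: sqrt(7946928430)/434 ≈ 205.40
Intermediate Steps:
Y(I, Q) = -3/7 - Q/6 (Y(I, Q) = -3/7 + Q/(-6) = -3*1/7 + Q*(-1/6) = -3/7 - Q/6)
G(M, w) = 2171/434 (G(M, w) = 5 - (-3/7 - 1/6*0)/186 = 5 - (-3/7 + 0)/186 = 5 - (-3)/(7*186) = 5 - 1*(-1/434) = 5 + 1/434 = 2171/434)
sqrt(G(-1, -199) + 42186) = sqrt(2171/434 + 42186) = sqrt(18310895/434) = sqrt(7946928430)/434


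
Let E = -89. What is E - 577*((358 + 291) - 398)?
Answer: -144916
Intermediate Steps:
E - 577*((358 + 291) - 398) = -89 - 577*((358 + 291) - 398) = -89 - 577*(649 - 398) = -89 - 577*251 = -89 - 144827 = -144916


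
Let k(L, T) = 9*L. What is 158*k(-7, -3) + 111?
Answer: -9843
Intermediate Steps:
158*k(-7, -3) + 111 = 158*(9*(-7)) + 111 = 158*(-63) + 111 = -9954 + 111 = -9843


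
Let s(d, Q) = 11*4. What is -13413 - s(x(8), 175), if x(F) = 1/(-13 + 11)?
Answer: -13457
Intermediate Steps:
x(F) = -½ (x(F) = 1/(-2) = -½)
s(d, Q) = 44
-13413 - s(x(8), 175) = -13413 - 1*44 = -13413 - 44 = -13457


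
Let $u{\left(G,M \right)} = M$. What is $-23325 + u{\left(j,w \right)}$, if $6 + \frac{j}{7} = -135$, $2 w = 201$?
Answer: $- \frac{46449}{2} \approx -23225.0$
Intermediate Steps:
$w = \frac{201}{2}$ ($w = \frac{1}{2} \cdot 201 = \frac{201}{2} \approx 100.5$)
$j = -987$ ($j = -42 + 7 \left(-135\right) = -42 - 945 = -987$)
$-23325 + u{\left(j,w \right)} = -23325 + \frac{201}{2} = - \frac{46449}{2}$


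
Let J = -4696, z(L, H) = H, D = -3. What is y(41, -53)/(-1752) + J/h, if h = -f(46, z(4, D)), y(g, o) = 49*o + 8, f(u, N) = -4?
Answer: -684753/584 ≈ -1172.5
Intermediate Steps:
y(g, o) = 8 + 49*o
h = 4 (h = -1*(-4) = 4)
y(41, -53)/(-1752) + J/h = (8 + 49*(-53))/(-1752) - 4696/4 = (8 - 2597)*(-1/1752) - 4696*1/4 = -2589*(-1/1752) - 1174 = 863/584 - 1174 = -684753/584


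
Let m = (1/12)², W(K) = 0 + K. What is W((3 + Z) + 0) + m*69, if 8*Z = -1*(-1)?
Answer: 173/48 ≈ 3.6042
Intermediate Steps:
Z = ⅛ (Z = (-1*(-1))/8 = (⅛)*1 = ⅛ ≈ 0.12500)
W(K) = K
m = 1/144 (m = (1/12)² = 1/144 ≈ 0.0069444)
W((3 + Z) + 0) + m*69 = ((3 + ⅛) + 0) + (1/144)*69 = (25/8 + 0) + 23/48 = 25/8 + 23/48 = 173/48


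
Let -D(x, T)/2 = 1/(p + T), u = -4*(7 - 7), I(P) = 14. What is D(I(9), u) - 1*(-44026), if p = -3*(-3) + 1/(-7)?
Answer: 1364799/31 ≈ 44026.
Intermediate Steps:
u = 0 (u = -4*0 = 0)
p = 62/7 (p = 9 - ⅐ = 62/7 ≈ 8.8571)
D(x, T) = -2/(62/7 + T)
D(I(9), u) - 1*(-44026) = -14/(62 + 7*0) - 1*(-44026) = -14/(62 + 0) + 44026 = -14/62 + 44026 = -14*1/62 + 44026 = -7/31 + 44026 = 1364799/31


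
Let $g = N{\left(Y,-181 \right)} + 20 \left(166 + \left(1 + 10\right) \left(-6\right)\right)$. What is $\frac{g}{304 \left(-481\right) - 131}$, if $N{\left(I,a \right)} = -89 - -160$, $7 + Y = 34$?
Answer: $- \frac{2071}{146355} \approx -0.014151$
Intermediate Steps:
$Y = 27$ ($Y = -7 + 34 = 27$)
$N{\left(I,a \right)} = 71$ ($N{\left(I,a \right)} = -89 + 160 = 71$)
$g = 2071$ ($g = 71 + 20 \left(166 + \left(1 + 10\right) \left(-6\right)\right) = 71 + 20 \left(166 + 11 \left(-6\right)\right) = 71 + 20 \left(166 - 66\right) = 71 + 20 \cdot 100 = 71 + 2000 = 2071$)
$\frac{g}{304 \left(-481\right) - 131} = \frac{2071}{304 \left(-481\right) - 131} = \frac{2071}{-146224 + \left(-185 + 54\right)} = \frac{2071}{-146224 - 131} = \frac{2071}{-146355} = 2071 \left(- \frac{1}{146355}\right) = - \frac{2071}{146355}$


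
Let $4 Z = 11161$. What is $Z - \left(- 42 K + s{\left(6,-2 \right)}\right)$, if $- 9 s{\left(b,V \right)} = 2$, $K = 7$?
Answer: $\frac{111041}{36} \approx 3084.5$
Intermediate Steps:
$s{\left(b,V \right)} = - \frac{2}{9}$ ($s{\left(b,V \right)} = \left(- \frac{1}{9}\right) 2 = - \frac{2}{9}$)
$Z = \frac{11161}{4}$ ($Z = \frac{1}{4} \cdot 11161 = \frac{11161}{4} \approx 2790.3$)
$Z - \left(- 42 K + s{\left(6,-2 \right)}\right) = \frac{11161}{4} - \left(\left(-42\right) 7 - \frac{2}{9}\right) = \frac{11161}{4} - \left(-294 - \frac{2}{9}\right) = \frac{11161}{4} - - \frac{2648}{9} = \frac{11161}{4} + \frac{2648}{9} = \frac{111041}{36}$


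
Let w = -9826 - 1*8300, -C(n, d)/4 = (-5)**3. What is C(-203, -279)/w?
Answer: -250/9063 ≈ -0.027585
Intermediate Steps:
C(n, d) = 500 (C(n, d) = -4*(-5)**3 = -4*(-125) = 500)
w = -18126 (w = -9826 - 8300 = -18126)
C(-203, -279)/w = 500/(-18126) = 500*(-1/18126) = -250/9063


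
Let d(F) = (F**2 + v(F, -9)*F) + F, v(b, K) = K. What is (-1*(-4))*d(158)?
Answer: 94800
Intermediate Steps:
d(F) = F**2 - 8*F (d(F) = (F**2 - 9*F) + F = F**2 - 8*F)
(-1*(-4))*d(158) = (-1*(-4))*(158*(-8 + 158)) = 4*(158*150) = 4*23700 = 94800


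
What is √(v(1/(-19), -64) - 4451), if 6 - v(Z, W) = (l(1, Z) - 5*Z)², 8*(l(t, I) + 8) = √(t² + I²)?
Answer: √(-104080618 + 2352*√362)/152 ≈ 67.104*I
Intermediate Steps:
l(t, I) = -8 + √(I² + t²)/8 (l(t, I) = -8 + √(t² + I²)/8 = -8 + √(I² + t²)/8)
v(Z, W) = 6 - (-8 - 5*Z + √(1 + Z²)/8)² (v(Z, W) = 6 - ((-8 + √(Z² + 1²)/8) - 5*Z)² = 6 - ((-8 + √(Z² + 1)/8) - 5*Z)² = 6 - ((-8 + √(1 + Z²)/8) - 5*Z)² = 6 - (-8 - 5*Z + √(1 + Z²)/8)²)
√(v(1/(-19), -64) - 4451) = √((6 - (64 - √(1 + (1/(-19))²) + 40/(-19))²/64) - 4451) = √((6 - (64 - √(1 + (-1/19)²) + 40*(-1/19))²/64) - 4451) = √((6 - (64 - √(1 + 1/361) - 40/19)²/64) - 4451) = √((6 - (64 - √(362/361) - 40/19)²/64) - 4451) = √((6 - (64 - √362/19 - 40/19)²/64) - 4451) = √((6 - (1176/19 - √362/19)²/64) - 4451) = √(-4445 - (1176/19 - √362/19)²/64)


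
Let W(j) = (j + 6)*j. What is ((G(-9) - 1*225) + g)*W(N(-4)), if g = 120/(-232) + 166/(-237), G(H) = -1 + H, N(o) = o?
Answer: 12988192/6873 ≈ 1889.7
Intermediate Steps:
W(j) = j*(6 + j) (W(j) = (6 + j)*j = j*(6 + j))
g = -8369/6873 (g = 120*(-1/232) + 166*(-1/237) = -15/29 - 166/237 = -8369/6873 ≈ -1.2177)
((G(-9) - 1*225) + g)*W(N(-4)) = (((-1 - 9) - 1*225) - 8369/6873)*(-4*(6 - 4)) = ((-10 - 225) - 8369/6873)*(-4*2) = (-235 - 8369/6873)*(-8) = -1623524/6873*(-8) = 12988192/6873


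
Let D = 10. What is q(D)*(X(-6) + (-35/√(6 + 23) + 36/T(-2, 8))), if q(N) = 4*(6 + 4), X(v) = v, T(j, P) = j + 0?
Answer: -960 - 1400*√29/29 ≈ -1220.0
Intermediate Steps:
T(j, P) = j
q(N) = 40 (q(N) = 4*10 = 40)
q(D)*(X(-6) + (-35/√(6 + 23) + 36/T(-2, 8))) = 40*(-6 + (-35/√(6 + 23) + 36/(-2))) = 40*(-6 + (-35*√29/29 + 36*(-½))) = 40*(-6 + (-35*√29/29 - 18)) = 40*(-6 + (-18 - 35*√29/29)) = 40*(-24 - 35*√29/29) = -960 - 1400*√29/29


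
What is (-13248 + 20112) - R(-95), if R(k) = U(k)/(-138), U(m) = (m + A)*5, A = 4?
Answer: 946777/138 ≈ 6860.7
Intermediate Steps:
U(m) = 20 + 5*m (U(m) = (m + 4)*5 = (4 + m)*5 = 20 + 5*m)
R(k) = -10/69 - 5*k/138 (R(k) = (20 + 5*k)/(-138) = (20 + 5*k)*(-1/138) = -10/69 - 5*k/138)
(-13248 + 20112) - R(-95) = (-13248 + 20112) - (-10/69 - 5/138*(-95)) = 6864 - (-10/69 + 475/138) = 6864 - 1*455/138 = 6864 - 455/138 = 946777/138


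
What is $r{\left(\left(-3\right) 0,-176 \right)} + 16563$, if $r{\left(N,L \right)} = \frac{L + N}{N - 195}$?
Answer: $\frac{3229961}{195} \approx 16564.0$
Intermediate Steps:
$r{\left(N,L \right)} = \frac{L + N}{-195 + N}$
$r{\left(\left(-3\right) 0,-176 \right)} + 16563 = \frac{-176 - 0}{-195 - 0} + 16563 = \frac{-176 + 0}{-195 + 0} + 16563 = \frac{1}{-195} \left(-176\right) + 16563 = \left(- \frac{1}{195}\right) \left(-176\right) + 16563 = \frac{176}{195} + 16563 = \frac{3229961}{195}$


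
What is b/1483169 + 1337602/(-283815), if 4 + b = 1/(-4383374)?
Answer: -1242305147908151581/263594577303792270 ≈ -4.7129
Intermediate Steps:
b = -17533497/4383374 (b = -4 + 1/(-4383374) = -4 - 1/4383374 = -17533497/4383374 ≈ -4.0000)
b/1483169 + 1337602/(-283815) = -17533497/4383374/1483169 + 1337602/(-283815) = -17533497/4383374*1/1483169 + 1337602*(-1/283815) = -17533497/6501284432206 - 191086/40545 = -1242305147908151581/263594577303792270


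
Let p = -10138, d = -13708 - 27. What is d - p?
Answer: -3597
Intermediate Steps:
d = -13735
d - p = -13735 - 1*(-10138) = -13735 + 10138 = -3597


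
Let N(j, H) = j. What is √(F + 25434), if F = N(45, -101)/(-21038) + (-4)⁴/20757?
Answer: √4850124794523556960962/436685766 ≈ 159.48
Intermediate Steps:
F = 4451663/436685766 (F = 45/(-21038) + (-4)⁴/20757 = 45*(-1/21038) + 256*(1/20757) = -45/21038 + 256/20757 = 4451663/436685766 ≈ 0.010194)
√(F + 25434) = √(4451663/436685766 + 25434) = √(11106670224107/436685766) = √4850124794523556960962/436685766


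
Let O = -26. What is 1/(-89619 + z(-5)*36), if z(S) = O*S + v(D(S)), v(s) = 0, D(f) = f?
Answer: -1/84939 ≈ -1.1773e-5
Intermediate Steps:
z(S) = -26*S (z(S) = -26*S + 0 = -26*S)
1/(-89619 + z(-5)*36) = 1/(-89619 - 26*(-5)*36) = 1/(-89619 + 130*36) = 1/(-89619 + 4680) = 1/(-84939) = -1/84939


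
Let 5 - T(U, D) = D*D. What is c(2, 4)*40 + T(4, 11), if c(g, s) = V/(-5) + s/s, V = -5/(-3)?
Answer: -268/3 ≈ -89.333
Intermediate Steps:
V = 5/3 (V = -5*(-⅓) = 5/3 ≈ 1.6667)
c(g, s) = ⅔ (c(g, s) = (5/3)/(-5) + s/s = (5/3)*(-⅕) + 1 = -⅓ + 1 = ⅔)
T(U, D) = 5 - D² (T(U, D) = 5 - D*D = 5 - D²)
c(2, 4)*40 + T(4, 11) = (⅔)*40 + (5 - 1*11²) = 80/3 + (5 - 1*121) = 80/3 + (5 - 121) = 80/3 - 116 = -268/3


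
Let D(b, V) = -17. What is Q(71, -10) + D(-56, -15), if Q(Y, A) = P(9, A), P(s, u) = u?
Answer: -27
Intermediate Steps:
Q(Y, A) = A
Q(71, -10) + D(-56, -15) = -10 - 17 = -27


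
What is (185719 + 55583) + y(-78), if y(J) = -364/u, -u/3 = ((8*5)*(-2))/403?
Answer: 14441447/60 ≈ 2.4069e+5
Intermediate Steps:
u = 240/403 (u = -3*(8*5)*(-2)/403 = -3*40*(-2)/403 = -(-240)/403 = -3*(-80/403) = 240/403 ≈ 0.59553)
y(J) = -36673/60 (y(J) = -364/240/403 = -364*403/240 = -36673/60)
(185719 + 55583) + y(-78) = (185719 + 55583) - 36673/60 = 241302 - 36673/60 = 14441447/60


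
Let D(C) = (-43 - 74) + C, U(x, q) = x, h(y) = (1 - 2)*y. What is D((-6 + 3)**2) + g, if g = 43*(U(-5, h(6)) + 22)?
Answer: 623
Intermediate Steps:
h(y) = -y
D(C) = -117 + C
g = 731 (g = 43*(-5 + 22) = 43*17 = 731)
D((-6 + 3)**2) + g = (-117 + (-6 + 3)**2) + 731 = (-117 + (-3)**2) + 731 = (-117 + 9) + 731 = -108 + 731 = 623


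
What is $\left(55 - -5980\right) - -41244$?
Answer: $47279$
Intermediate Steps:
$\left(55 - -5980\right) - -41244 = \left(55 + 5980\right) + 41244 = 6035 + 41244 = 47279$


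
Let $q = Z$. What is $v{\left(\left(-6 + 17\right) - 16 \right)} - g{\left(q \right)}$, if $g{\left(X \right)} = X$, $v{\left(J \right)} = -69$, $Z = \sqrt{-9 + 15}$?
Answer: $-69 - \sqrt{6} \approx -71.449$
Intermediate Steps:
$Z = \sqrt{6} \approx 2.4495$
$q = \sqrt{6} \approx 2.4495$
$v{\left(\left(-6 + 17\right) - 16 \right)} - g{\left(q \right)} = -69 - \sqrt{6}$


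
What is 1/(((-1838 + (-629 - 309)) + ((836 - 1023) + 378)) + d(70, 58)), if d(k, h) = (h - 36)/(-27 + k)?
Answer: -43/111133 ≈ -0.00038692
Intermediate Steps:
d(k, h) = (-36 + h)/(-27 + k)
1/(((-1838 + (-629 - 309)) + ((836 - 1023) + 378)) + d(70, 58)) = 1/(((-1838 + (-629 - 309)) + ((836 - 1023) + 378)) + (-36 + 58)/(-27 + 70)) = 1/(((-1838 - 938) + (-187 + 378)) + 22/43) = 1/((-2776 + 191) + (1/43)*22) = 1/(-2585 + 22/43) = 1/(-111133/43) = -43/111133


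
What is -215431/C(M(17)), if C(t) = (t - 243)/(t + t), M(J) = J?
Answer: 3662327/113 ≈ 32410.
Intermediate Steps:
C(t) = (-243 + t)/(2*t) (C(t) = (-243 + t)/((2*t)) = (-243 + t)*(1/(2*t)) = (-243 + t)/(2*t))
-215431/C(M(17)) = -215431*34/(-243 + 17) = -215431/((½)*(1/17)*(-226)) = -215431/(-113/17) = -215431*(-17/113) = 3662327/113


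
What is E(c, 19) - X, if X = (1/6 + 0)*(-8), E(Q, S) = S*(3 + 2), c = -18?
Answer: 289/3 ≈ 96.333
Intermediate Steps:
E(Q, S) = 5*S (E(Q, S) = S*5 = 5*S)
X = -4/3 (X = (1/6 + 0)*(-8) = (1/6)*(-8) = -4/3 ≈ -1.3333)
E(c, 19) - X = 5*19 - 1*(-4/3) = 95 + 4/3 = 289/3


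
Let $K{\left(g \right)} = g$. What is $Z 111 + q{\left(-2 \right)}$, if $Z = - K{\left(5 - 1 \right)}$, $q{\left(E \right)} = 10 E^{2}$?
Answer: $-404$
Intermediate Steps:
$Z = -4$ ($Z = - (5 - 1) = \left(-1\right) 4 = -4$)
$Z 111 + q{\left(-2 \right)} = \left(-4\right) 111 + 10 \left(-2\right)^{2} = -444 + 10 \cdot 4 = -444 + 40 = -404$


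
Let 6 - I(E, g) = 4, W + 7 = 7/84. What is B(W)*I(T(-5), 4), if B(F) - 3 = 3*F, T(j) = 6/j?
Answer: -71/2 ≈ -35.500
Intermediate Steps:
W = -83/12 (W = -7 + 7/84 = -7 + 7*(1/84) = -7 + 1/12 = -83/12 ≈ -6.9167)
I(E, g) = 2 (I(E, g) = 6 - 1*4 = 6 - 4 = 2)
B(F) = 3 + 3*F
B(W)*I(T(-5), 4) = (3 + 3*(-83/12))*2 = (3 - 83/4)*2 = -71/4*2 = -71/2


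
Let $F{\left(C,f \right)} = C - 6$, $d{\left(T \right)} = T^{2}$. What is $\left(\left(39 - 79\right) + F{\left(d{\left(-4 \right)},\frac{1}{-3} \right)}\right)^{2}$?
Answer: $900$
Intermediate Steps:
$F{\left(C,f \right)} = -6 + C$
$\left(\left(39 - 79\right) + F{\left(d{\left(-4 \right)},\frac{1}{-3} \right)}\right)^{2} = \left(\left(39 - 79\right) - \left(6 - \left(-4\right)^{2}\right)\right)^{2} = \left(\left(39 - 79\right) + \left(-6 + 16\right)\right)^{2} = \left(-40 + 10\right)^{2} = \left(-30\right)^{2} = 900$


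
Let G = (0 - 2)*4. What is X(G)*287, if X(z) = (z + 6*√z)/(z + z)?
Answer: 287/2 - 861*I*√2/4 ≈ 143.5 - 304.41*I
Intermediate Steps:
G = -8 (G = -2*4 = -8)
X(z) = (z + 6*√z)/(2*z) (X(z) = (z + 6*√z)/((2*z)) = (z + 6*√z)*(1/(2*z)) = (z + 6*√z)/(2*z))
X(G)*287 = (½ + 3/√(-8))*287 = (½ + 3*(-I*√2/4))*287 = (½ - 3*I*√2/4)*287 = 287/2 - 861*I*√2/4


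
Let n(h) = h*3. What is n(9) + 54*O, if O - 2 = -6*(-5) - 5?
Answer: 1485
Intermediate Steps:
n(h) = 3*h
O = 27 (O = 2 + (-6*(-5) - 5) = 2 + (30 - 5) = 2 + 25 = 27)
n(9) + 54*O = 3*9 + 54*27 = 27 + 1458 = 1485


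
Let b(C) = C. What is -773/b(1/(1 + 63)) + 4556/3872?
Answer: -47887757/968 ≈ -49471.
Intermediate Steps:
-773/b(1/(1 + 63)) + 4556/3872 = -773/(1/(1 + 63)) + 4556/3872 = -773/(1/64) + 4556*(1/3872) = -773/1/64 + 1139/968 = -773*64 + 1139/968 = -49472 + 1139/968 = -47887757/968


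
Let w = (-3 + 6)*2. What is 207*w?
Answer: 1242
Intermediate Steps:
w = 6 (w = 3*2 = 6)
207*w = 207*6 = 1242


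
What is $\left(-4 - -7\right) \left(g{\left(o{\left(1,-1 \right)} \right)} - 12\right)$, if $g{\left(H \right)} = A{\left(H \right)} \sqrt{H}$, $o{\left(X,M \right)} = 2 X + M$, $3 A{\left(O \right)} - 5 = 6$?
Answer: $-25$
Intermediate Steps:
$A{\left(O \right)} = \frac{11}{3}$ ($A{\left(O \right)} = \frac{5}{3} + \frac{1}{3} \cdot 6 = \frac{5}{3} + 2 = \frac{11}{3}$)
$o{\left(X,M \right)} = M + 2 X$
$g{\left(H \right)} = \frac{11 \sqrt{H}}{3}$
$\left(-4 - -7\right) \left(g{\left(o{\left(1,-1 \right)} \right)} - 12\right) = \left(-4 - -7\right) \left(\frac{11 \sqrt{-1 + 2 \cdot 1}}{3} - 12\right) = \left(-4 + 7\right) \left(\frac{11 \sqrt{-1 + 2}}{3} - 12\right) = 3 \left(\frac{11 \sqrt{1}}{3} - 12\right) = 3 \left(\frac{11}{3} \cdot 1 - 12\right) = 3 \left(\frac{11}{3} - 12\right) = 3 \left(- \frac{25}{3}\right) = -25$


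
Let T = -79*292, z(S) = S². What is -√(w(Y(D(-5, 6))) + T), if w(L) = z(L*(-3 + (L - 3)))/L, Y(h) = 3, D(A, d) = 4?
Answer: -I*√23041 ≈ -151.79*I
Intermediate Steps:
T = -23068
w(L) = L*(-6 + L)² (w(L) = (L*(-3 + (L - 3)))²/L = (L*(-3 + (-3 + L)))²/L = (L*(-6 + L))²/L = (L²*(-6 + L)²)/L = L*(-6 + L)²)
-√(w(Y(D(-5, 6))) + T) = -√(3*(-6 + 3)² - 23068) = -√(3*(-3)² - 23068) = -√(3*9 - 23068) = -√(27 - 23068) = -√(-23041) = -I*√23041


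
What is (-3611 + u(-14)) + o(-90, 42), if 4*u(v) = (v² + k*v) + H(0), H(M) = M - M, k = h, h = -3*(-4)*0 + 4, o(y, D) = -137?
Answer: -3713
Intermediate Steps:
h = 4 (h = 12*0 + 4 = 0 + 4 = 4)
k = 4
H(M) = 0
u(v) = v + v²/4 (u(v) = ((v² + 4*v) + 0)/4 = (v² + 4*v)/4 = v + v²/4)
(-3611 + u(-14)) + o(-90, 42) = (-3611 + (¼)*(-14)*(4 - 14)) - 137 = (-3611 + (¼)*(-14)*(-10)) - 137 = (-3611 + 35) - 137 = -3576 - 137 = -3713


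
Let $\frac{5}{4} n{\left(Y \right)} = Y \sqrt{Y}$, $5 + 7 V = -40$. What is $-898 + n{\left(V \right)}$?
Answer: $-898 - \frac{108 i \sqrt{35}}{49} \approx -898.0 - 13.04 i$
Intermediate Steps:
$V = - \frac{45}{7}$ ($V = - \frac{5}{7} + \frac{1}{7} \left(-40\right) = - \frac{5}{7} - \frac{40}{7} = - \frac{45}{7} \approx -6.4286$)
$n{\left(Y \right)} = \frac{4 Y^{\frac{3}{2}}}{5}$ ($n{\left(Y \right)} = \frac{4 Y \sqrt{Y}}{5} = \frac{4 Y^{\frac{3}{2}}}{5}$)
$-898 + n{\left(V \right)} = -898 + \frac{4 \left(- \frac{45}{7}\right)^{\frac{3}{2}}}{5} = -898 + \frac{4 \left(- \frac{135 i \sqrt{35}}{49}\right)}{5} = -898 - \frac{108 i \sqrt{35}}{49}$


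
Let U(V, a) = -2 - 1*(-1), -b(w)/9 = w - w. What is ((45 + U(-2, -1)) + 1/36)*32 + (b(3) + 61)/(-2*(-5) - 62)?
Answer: 658811/468 ≈ 1407.7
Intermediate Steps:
b(w) = 0 (b(w) = -9*(w - w) = -9*0 = 0)
U(V, a) = -1 (U(V, a) = -2 + 1 = -1)
((45 + U(-2, -1)) + 1/36)*32 + (b(3) + 61)/(-2*(-5) - 62) = ((45 - 1) + 1/36)*32 + (0 + 61)/(-2*(-5) - 62) = (44 + 1/36)*32 + 61/(10 - 62) = (1585/36)*32 + 61/(-52) = 12680/9 + 61*(-1/52) = 12680/9 - 61/52 = 658811/468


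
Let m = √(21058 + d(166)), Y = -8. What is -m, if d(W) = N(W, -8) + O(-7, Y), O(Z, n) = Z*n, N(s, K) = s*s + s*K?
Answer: -√47342 ≈ -217.58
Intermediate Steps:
N(s, K) = s² + K*s
d(W) = 56 + W*(-8 + W) (d(W) = W*(-8 + W) - 7*(-8) = W*(-8 + W) + 56 = 56 + W*(-8 + W))
m = √47342 (m = √(21058 + (56 + 166*(-8 + 166))) = √(21058 + (56 + 166*158)) = √(21058 + (56 + 26228)) = √(21058 + 26284) = √47342 ≈ 217.58)
-m = -√47342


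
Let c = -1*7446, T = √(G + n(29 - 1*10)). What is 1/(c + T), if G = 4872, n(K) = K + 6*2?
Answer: -7446/55438013 - √4903/55438013 ≈ -0.00013558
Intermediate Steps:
n(K) = 12 + K (n(K) = K + 12 = 12 + K)
T = √4903 (T = √(4872 + (12 + (29 - 1*10))) = √(4872 + (12 + (29 - 10))) = √(4872 + (12 + 19)) = √(4872 + 31) = √4903 ≈ 70.021)
c = -7446
1/(c + T) = 1/(-7446 + √4903)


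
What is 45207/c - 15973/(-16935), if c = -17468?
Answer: -486564181/295820580 ≈ -1.6448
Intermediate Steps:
45207/c - 15973/(-16935) = 45207/(-17468) - 15973/(-16935) = 45207*(-1/17468) - 15973*(-1/16935) = -45207/17468 + 15973/16935 = -486564181/295820580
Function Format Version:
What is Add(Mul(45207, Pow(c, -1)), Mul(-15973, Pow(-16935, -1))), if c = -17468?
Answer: Rational(-486564181, 295820580) ≈ -1.6448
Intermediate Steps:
Add(Mul(45207, Pow(c, -1)), Mul(-15973, Pow(-16935, -1))) = Add(Mul(45207, Pow(-17468, -1)), Mul(-15973, Pow(-16935, -1))) = Add(Mul(45207, Rational(-1, 17468)), Mul(-15973, Rational(-1, 16935))) = Add(Rational(-45207, 17468), Rational(15973, 16935)) = Rational(-486564181, 295820580)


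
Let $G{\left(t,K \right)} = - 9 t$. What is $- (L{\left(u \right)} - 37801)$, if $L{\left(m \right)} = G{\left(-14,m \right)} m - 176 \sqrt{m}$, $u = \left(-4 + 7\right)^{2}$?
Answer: $37195$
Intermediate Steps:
$u = 9$ ($u = 3^{2} = 9$)
$L{\left(m \right)} = - 176 \sqrt{m} + 126 m$ ($L{\left(m \right)} = \left(-9\right) \left(-14\right) m - 176 \sqrt{m} = 126 m - 176 \sqrt{m} = - 176 \sqrt{m} + 126 m$)
$- (L{\left(u \right)} - 37801) = - (\left(- 176 \sqrt{9} + 126 \cdot 9\right) - 37801) = - (\left(\left(-176\right) 3 + 1134\right) - 37801) = - (\left(-528 + 1134\right) - 37801) = - (606 - 37801) = \left(-1\right) \left(-37195\right) = 37195$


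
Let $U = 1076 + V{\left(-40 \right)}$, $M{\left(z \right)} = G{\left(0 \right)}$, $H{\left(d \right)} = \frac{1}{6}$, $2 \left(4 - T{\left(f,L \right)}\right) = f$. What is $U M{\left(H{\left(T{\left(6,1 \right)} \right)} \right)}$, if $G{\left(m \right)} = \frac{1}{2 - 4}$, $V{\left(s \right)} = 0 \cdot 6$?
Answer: $-538$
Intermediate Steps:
$T{\left(f,L \right)} = 4 - \frac{f}{2}$
$V{\left(s \right)} = 0$
$G{\left(m \right)} = - \frac{1}{2}$ ($G{\left(m \right)} = \frac{1}{-2} = - \frac{1}{2}$)
$H{\left(d \right)} = \frac{1}{6}$
$M{\left(z \right)} = - \frac{1}{2}$
$U = 1076$ ($U = 1076 + 0 = 1076$)
$U M{\left(H{\left(T{\left(6,1 \right)} \right)} \right)} = 1076 \left(- \frac{1}{2}\right) = -538$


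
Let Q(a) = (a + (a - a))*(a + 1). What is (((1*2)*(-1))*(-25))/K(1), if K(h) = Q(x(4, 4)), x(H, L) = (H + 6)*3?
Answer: 5/93 ≈ 0.053763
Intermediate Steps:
x(H, L) = 18 + 3*H (x(H, L) = (6 + H)*3 = 18 + 3*H)
Q(a) = a*(1 + a) (Q(a) = (a + 0)*(1 + a) = a*(1 + a))
K(h) = 930 (K(h) = (18 + 3*4)*(1 + (18 + 3*4)) = (18 + 12)*(1 + (18 + 12)) = 30*(1 + 30) = 30*31 = 930)
(((1*2)*(-1))*(-25))/K(1) = (((1*2)*(-1))*(-25))/930 = ((2*(-1))*(-25))*(1/930) = -2*(-25)*(1/930) = 50*(1/930) = 5/93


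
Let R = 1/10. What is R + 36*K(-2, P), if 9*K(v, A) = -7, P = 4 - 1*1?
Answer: -279/10 ≈ -27.900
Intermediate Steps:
R = ⅒ ≈ 0.10000
P = 3 (P = 4 - 1 = 3)
K(v, A) = -7/9 (K(v, A) = (⅑)*(-7) = -7/9)
R + 36*K(-2, P) = ⅒ + 36*(-7/9) = ⅒ - 28 = -279/10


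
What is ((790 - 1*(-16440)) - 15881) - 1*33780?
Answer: -32431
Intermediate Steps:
((790 - 1*(-16440)) - 15881) - 1*33780 = ((790 + 16440) - 15881) - 33780 = (17230 - 15881) - 33780 = 1349 - 33780 = -32431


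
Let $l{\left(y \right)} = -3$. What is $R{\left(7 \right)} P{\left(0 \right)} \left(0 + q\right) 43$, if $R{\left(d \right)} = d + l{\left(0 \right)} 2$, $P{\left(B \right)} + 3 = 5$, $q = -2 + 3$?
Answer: $86$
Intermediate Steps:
$q = 1$
$P{\left(B \right)} = 2$ ($P{\left(B \right)} = -3 + 5 = 2$)
$R{\left(d \right)} = -6 + d$ ($R{\left(d \right)} = d - 6 = -6 + d$)
$R{\left(7 \right)} P{\left(0 \right)} \left(0 + q\right) 43 = \left(-6 + 7\right) 2 \left(0 + 1\right) 43 = 1 \cdot 2 \cdot 1 \cdot 43 = 1 \cdot 2 \cdot 43 = 2 \cdot 43 = 86$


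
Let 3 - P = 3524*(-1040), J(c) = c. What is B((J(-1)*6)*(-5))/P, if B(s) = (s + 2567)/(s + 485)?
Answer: 2597/1887455945 ≈ 1.3759e-6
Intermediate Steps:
P = 3664963 (P = 3 - 3524*(-1040) = 3 - 1*(-3664960) = 3 + 3664960 = 3664963)
B(s) = (2567 + s)/(485 + s)
B((J(-1)*6)*(-5))/P = ((2567 - 1*6*(-5))/(485 - 1*6*(-5)))/3664963 = ((2567 - 6*(-5))/(485 - 6*(-5)))*(1/3664963) = ((2567 + 30)/(485 + 30))*(1/3664963) = (2597/515)*(1/3664963) = 2597/1887455945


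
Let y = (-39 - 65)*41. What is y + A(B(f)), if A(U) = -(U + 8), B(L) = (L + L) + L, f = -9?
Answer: -4245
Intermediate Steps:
y = -4264 (y = -104*41 = -4264)
B(L) = 3*L (B(L) = 2*L + L = 3*L)
A(U) = -8 - U (A(U) = -(8 + U) = -8 - U)
y + A(B(f)) = -4264 + (-8 - 3*(-9)) = -4264 + (-8 - 1*(-27)) = -4264 + (-8 + 27) = -4264 + 19 = -4245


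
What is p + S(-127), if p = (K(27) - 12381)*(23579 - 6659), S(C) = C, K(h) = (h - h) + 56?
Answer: -208539127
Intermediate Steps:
K(h) = 56 (K(h) = 0 + 56 = 56)
p = -208539000 (p = (56 - 12381)*(23579 - 6659) = -12325*16920 = -208539000)
p + S(-127) = -208539000 - 127 = -208539127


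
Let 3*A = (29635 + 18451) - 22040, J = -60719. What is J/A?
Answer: -60719/8682 ≈ -6.9937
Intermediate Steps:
A = 8682 (A = ((29635 + 18451) - 22040)/3 = (48086 - 22040)/3 = (1/3)*26046 = 8682)
J/A = -60719/8682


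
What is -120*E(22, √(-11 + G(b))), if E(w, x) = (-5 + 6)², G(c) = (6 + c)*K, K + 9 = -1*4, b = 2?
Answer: -120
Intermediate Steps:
K = -13 (K = -9 - 1*4 = -9 - 4 = -13)
G(c) = -78 - 13*c (G(c) = (6 + c)*(-13) = -78 - 13*c)
E(w, x) = 1 (E(w, x) = 1² = 1)
-120*E(22, √(-11 + G(b))) = -120*1 = -120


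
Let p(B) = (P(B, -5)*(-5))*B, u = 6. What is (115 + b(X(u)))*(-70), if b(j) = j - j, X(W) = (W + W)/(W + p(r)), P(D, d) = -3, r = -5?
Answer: -8050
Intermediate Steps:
p(B) = 15*B (p(B) = (-3*(-5))*B = 15*B)
X(W) = 2*W/(-75 + W) (X(W) = (W + W)/(W + 15*(-5)) = (2*W)/(W - 75) = (2*W)/(-75 + W) = 2*W/(-75 + W))
b(j) = 0
(115 + b(X(u)))*(-70) = (115 + 0)*(-70) = 115*(-70) = -8050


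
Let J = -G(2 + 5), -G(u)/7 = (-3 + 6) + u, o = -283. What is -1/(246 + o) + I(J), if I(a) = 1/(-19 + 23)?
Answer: 41/148 ≈ 0.27703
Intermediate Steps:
G(u) = -21 - 7*u (G(u) = -7*((-3 + 6) + u) = -7*(3 + u) = -21 - 7*u)
J = 70 (J = -(-21 - 7*(2 + 5)) = -(-21 - 7*7) = -(-21 - 49) = -1*(-70) = 70)
I(a) = 1/4
-1/(246 + o) + I(J) = -1/(246 - 283) + 1/4 = -1/(-37) + 1/4 = -1*(-1/37) + 1/4 = 1/37 + 1/4 = 41/148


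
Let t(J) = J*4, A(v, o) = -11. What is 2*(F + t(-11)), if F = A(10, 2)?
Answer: -110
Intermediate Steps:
t(J) = 4*J
F = -11
2*(F + t(-11)) = 2*(-11 + 4*(-11)) = 2*(-11 - 44) = 2*(-55) = -110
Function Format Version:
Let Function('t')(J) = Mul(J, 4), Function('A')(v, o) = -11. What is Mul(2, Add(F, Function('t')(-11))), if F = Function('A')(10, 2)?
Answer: -110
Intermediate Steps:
Function('t')(J) = Mul(4, J)
F = -11
Mul(2, Add(F, Function('t')(-11))) = Mul(2, Add(-11, Mul(4, -11))) = Mul(2, Add(-11, -44)) = Mul(2, -55) = -110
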